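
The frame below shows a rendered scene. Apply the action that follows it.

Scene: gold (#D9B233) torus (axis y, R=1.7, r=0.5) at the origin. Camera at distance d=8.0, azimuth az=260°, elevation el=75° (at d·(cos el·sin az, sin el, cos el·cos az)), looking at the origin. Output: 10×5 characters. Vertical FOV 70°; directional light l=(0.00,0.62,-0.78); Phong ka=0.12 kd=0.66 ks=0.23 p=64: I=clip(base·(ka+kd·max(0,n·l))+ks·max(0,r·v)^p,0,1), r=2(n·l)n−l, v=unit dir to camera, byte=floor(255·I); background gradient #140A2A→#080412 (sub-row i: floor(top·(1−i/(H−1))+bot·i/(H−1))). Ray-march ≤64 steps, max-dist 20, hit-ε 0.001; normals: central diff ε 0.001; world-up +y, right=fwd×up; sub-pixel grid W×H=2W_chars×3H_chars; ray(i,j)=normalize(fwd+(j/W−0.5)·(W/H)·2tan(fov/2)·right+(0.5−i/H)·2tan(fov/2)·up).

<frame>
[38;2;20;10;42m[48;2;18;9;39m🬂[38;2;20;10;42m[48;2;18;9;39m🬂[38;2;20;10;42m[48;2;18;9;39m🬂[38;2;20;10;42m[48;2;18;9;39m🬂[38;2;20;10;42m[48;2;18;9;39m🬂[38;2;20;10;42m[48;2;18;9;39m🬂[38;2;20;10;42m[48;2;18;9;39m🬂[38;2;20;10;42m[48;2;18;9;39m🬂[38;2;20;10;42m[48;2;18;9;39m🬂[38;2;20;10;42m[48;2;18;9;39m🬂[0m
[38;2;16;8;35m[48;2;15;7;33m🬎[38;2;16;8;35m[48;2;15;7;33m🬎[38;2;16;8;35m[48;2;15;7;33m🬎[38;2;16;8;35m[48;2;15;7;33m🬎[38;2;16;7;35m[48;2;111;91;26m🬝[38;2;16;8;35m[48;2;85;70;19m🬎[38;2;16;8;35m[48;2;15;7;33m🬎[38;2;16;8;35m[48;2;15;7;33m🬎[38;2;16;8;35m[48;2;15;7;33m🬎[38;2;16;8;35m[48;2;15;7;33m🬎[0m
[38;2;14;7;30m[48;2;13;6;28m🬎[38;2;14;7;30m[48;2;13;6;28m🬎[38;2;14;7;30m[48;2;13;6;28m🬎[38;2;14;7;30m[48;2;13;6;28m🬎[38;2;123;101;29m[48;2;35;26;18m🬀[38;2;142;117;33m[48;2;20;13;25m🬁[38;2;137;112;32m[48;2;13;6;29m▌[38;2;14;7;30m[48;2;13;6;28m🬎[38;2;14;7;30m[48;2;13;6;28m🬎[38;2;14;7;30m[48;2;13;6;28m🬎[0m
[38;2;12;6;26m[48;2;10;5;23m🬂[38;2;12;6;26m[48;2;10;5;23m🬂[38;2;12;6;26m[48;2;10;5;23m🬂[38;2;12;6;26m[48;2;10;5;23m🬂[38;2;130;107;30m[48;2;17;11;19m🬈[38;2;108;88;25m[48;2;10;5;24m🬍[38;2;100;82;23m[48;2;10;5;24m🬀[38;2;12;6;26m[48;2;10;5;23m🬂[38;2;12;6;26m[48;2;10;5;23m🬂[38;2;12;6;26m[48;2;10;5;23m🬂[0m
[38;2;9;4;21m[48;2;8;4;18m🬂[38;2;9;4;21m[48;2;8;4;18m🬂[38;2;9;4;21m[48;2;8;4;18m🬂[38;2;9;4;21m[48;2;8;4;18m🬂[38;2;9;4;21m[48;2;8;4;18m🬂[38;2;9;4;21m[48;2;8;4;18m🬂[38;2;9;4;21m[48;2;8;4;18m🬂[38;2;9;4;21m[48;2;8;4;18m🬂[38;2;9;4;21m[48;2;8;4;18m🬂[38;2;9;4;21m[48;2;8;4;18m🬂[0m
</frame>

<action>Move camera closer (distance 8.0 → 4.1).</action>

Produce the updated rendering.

<frame>
[38;2;20;10;42m[48;2;18;9;39m🬂[38;2;20;10;42m[48;2;18;9;39m🬂[38;2;20;10;42m[48;2;18;9;39m🬂[38;2;20;10;42m[48;2;18;9;39m🬂[38;2;20;10;42m[48;2;18;9;39m🬂[38;2;20;10;42m[48;2;18;9;39m🬂[38;2;20;10;42m[48;2;18;9;39m🬂[38;2;20;10;42m[48;2;18;9;39m🬂[38;2;20;10;42m[48;2;18;9;39m🬂[38;2;20;10;42m[48;2;18;9;39m🬂[0m
[38;2;16;8;35m[48;2;15;7;33m🬎[38;2;16;8;35m[48;2;15;7;33m🬎[38;2;16;7;35m[48;2;153;125;36m🬝[38;2;27;18;27m[48;2;115;94;26m🬡[38;2;98;80;22m[48;2;26;21;6m🬎[38;2;113;92;26m[48;2;27;20;21m🬎[38;2;17;8;36m[48;2;135;111;34m🬁[38;2;27;18;25m[48;2;128;105;30m🬬[38;2;16;8;35m[48;2;15;7;33m🬎[38;2;16;8;35m[48;2;15;7;33m🬎[0m
[38;2;14;7;30m[48;2;13;6;28m🬎[38;2;14;7;30m[48;2;13;6;28m🬎[38;2;118;96;27m[48;2;13;6;29m▐[38;2;60;49;14m[48;2;24;18;10m🬀[38;2;14;7;30m[48;2;13;6;28m🬎[38;2;14;7;30m[48;2;13;6;28m🬎[38;2;142;116;33m[48;2;13;6;29m🬉[38;2;109;89;25m[48;2;159;131;37m▐[38;2;14;7;30m[48;2;13;6;28m🬎[38;2;14;7;30m[48;2;13;6;28m🬎[0m
[38;2;12;6;26m[48;2;10;5;23m🬂[38;2;12;6;26m[48;2;10;5;23m🬂[38;2;152;126;44m[48;2;11;5;24m▐[38;2;34;28;7m[48;2;99;82;23m🬊[38;2;11;5;25m[48;2;50;40;11m🬎[38;2;11;5;25m[48;2;69;56;16m🬎[38;2;11;5;25m[48;2;127;104;29m🬄[38;2;123;101;28m[48;2;65;53;15m🬕[38;2;12;6;26m[48;2;10;5;23m🬂[38;2;12;6;26m[48;2;10;5;23m🬂[0m
[38;2;9;4;21m[48;2;8;4;18m🬂[38;2;9;4;21m[48;2;8;4;18m🬂[38;2;9;4;21m[48;2;8;4;18m🬂[38;2;135;111;31m[48;2;8;4;18m🬊[38;2;114;93;26m[48;2;8;4;18m🬎[38;2;104;85;24m[48;2;8;4;18m🬝[38;2;96;79;22m[48;2;8;4;18m🬎[38;2;70;57;16m[48;2;8;4;19m🬀[38;2;9;4;21m[48;2;8;4;18m🬂[38;2;9;4;21m[48;2;8;4;18m🬂[0m
</frame>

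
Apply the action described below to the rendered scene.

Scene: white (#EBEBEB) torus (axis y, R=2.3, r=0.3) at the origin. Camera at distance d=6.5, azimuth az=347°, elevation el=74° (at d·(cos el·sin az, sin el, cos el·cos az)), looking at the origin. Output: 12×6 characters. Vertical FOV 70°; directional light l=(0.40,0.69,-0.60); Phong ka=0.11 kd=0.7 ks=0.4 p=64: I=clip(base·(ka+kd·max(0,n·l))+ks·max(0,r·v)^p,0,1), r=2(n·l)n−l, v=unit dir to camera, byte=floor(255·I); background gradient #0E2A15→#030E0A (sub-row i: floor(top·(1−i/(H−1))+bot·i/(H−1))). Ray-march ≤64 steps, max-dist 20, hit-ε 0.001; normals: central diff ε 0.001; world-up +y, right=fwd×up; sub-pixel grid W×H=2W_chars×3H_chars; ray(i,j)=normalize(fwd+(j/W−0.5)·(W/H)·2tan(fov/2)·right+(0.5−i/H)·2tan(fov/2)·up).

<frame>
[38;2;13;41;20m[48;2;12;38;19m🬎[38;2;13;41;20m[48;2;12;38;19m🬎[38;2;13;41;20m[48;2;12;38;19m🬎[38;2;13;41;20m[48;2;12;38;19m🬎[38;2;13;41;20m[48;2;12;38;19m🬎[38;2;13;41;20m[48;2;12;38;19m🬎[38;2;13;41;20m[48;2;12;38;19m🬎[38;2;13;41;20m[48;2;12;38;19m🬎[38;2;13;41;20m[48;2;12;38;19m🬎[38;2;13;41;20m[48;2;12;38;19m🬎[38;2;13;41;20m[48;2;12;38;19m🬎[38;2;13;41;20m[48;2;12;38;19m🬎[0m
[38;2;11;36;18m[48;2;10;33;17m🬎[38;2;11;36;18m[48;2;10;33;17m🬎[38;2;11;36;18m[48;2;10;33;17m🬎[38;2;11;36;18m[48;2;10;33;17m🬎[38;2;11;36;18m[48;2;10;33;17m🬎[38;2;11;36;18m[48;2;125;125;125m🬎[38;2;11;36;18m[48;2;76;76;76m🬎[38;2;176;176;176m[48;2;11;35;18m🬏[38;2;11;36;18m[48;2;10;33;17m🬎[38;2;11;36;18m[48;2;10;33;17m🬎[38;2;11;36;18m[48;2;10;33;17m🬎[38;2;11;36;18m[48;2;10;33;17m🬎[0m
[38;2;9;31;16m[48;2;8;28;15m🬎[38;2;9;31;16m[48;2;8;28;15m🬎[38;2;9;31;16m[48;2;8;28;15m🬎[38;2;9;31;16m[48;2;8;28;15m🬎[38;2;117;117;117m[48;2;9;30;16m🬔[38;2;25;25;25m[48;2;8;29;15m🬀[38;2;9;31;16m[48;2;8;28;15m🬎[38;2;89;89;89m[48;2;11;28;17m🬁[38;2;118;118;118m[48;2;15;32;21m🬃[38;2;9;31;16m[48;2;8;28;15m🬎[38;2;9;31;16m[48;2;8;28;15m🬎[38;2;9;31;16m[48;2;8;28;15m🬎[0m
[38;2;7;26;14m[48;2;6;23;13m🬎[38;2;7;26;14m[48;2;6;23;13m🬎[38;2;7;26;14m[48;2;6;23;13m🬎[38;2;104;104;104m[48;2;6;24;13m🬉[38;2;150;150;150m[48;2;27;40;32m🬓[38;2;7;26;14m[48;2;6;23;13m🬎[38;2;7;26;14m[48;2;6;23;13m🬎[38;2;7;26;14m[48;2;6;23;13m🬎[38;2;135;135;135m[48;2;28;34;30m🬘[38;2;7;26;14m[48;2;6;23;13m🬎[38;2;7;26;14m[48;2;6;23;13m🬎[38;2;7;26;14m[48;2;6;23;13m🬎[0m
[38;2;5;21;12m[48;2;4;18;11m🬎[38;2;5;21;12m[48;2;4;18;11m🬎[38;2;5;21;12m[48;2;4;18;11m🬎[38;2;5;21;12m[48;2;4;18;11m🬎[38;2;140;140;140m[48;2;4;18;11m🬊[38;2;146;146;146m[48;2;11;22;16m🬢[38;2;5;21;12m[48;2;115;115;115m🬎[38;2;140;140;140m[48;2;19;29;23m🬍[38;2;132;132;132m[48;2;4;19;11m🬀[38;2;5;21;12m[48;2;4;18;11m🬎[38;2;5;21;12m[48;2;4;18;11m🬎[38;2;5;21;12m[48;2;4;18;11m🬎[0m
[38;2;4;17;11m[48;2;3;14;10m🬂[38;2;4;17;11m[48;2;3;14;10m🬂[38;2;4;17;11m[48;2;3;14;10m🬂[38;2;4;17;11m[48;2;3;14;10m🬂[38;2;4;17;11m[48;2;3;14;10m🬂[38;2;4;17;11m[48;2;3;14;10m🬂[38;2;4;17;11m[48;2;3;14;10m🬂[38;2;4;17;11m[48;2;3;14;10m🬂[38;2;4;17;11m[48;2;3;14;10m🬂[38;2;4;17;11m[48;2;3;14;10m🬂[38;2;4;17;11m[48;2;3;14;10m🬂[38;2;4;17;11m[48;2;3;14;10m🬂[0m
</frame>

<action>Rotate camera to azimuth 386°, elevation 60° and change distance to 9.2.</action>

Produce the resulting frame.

<frame>
[38;2;13;41;20m[48;2;12;38;19m🬎[38;2;13;41;20m[48;2;12;38;19m🬎[38;2;13;41;20m[48;2;12;38;19m🬎[38;2;13;41;20m[48;2;12;38;19m🬎[38;2;13;41;20m[48;2;12;38;19m🬎[38;2;13;41;20m[48;2;12;38;19m🬎[38;2;13;41;20m[48;2;12;38;19m🬎[38;2;13;41;20m[48;2;12;38;19m🬎[38;2;13;41;20m[48;2;12;38;19m🬎[38;2;13;41;20m[48;2;12;38;19m🬎[38;2;13;41;20m[48;2;12;38;19m🬎[38;2;13;41;20m[48;2;12;38;19m🬎[0m
[38;2;11;36;18m[48;2;10;33;17m🬎[38;2;11;36;18m[48;2;10;33;17m🬎[38;2;11;36;18m[48;2;10;33;17m🬎[38;2;11;36;18m[48;2;10;33;17m🬎[38;2;11;36;18m[48;2;10;33;17m🬎[38;2;11;36;18m[48;2;10;33;17m🬎[38;2;11;36;18m[48;2;10;33;17m🬎[38;2;11;36;18m[48;2;10;33;17m🬎[38;2;11;36;18m[48;2;10;33;17m🬎[38;2;11;36;18m[48;2;10;33;17m🬎[38;2;11;36;18m[48;2;10;33;17m🬎[38;2;11;36;18m[48;2;10;33;17m🬎[0m
[38;2;9;31;16m[48;2;8;28;15m🬎[38;2;9;31;16m[48;2;8;28;15m🬎[38;2;9;31;16m[48;2;8;28;15m🬎[38;2;9;31;16m[48;2;8;28;15m🬎[38;2;9;30;16m[48;2;148;148;148m🬝[38;2;141;141;141m[48;2;12;29;17m🬃[38;2;25;25;25m[48;2;9;30;16m🬇[38;2;9;30;16m[48;2;108;108;108m🬙[38;2;9;31;16m[48;2;8;28;15m🬎[38;2;9;31;16m[48;2;8;28;15m🬎[38;2;9;31;16m[48;2;8;28;15m🬎[38;2;9;31;16m[48;2;8;28;15m🬎[0m
[38;2;7;26;14m[48;2;6;23;13m🬎[38;2;7;26;14m[48;2;6;23;13m🬎[38;2;7;26;14m[48;2;6;23;13m🬎[38;2;7;26;14m[48;2;6;23;13m🬎[38;2;178;178;178m[48;2;13;27;19m🬉[38;2;176;176;176m[48;2;7;25;14m🬏[38;2;7;26;14m[48;2;6;23;13m🬎[38;2;28;37;32m[48;2;121;121;121m🬕[38;2;7;26;14m[48;2;6;23;13m🬎[38;2;7;26;14m[48;2;6;23;13m🬎[38;2;7;26;14m[48;2;6;23;13m🬎[38;2;7;26;14m[48;2;6;23;13m🬎[0m
[38;2;5;21;12m[48;2;4;18;11m🬎[38;2;5;21;12m[48;2;4;18;11m🬎[38;2;5;21;12m[48;2;4;18;11m🬎[38;2;5;21;12m[48;2;4;18;11m🬎[38;2;5;21;12m[48;2;4;18;11m🬎[38;2;122;122;122m[48;2;8;20;14m🬁[38;2;137;137;137m[48;2;4;19;11m🬂[38;2;84;84;84m[48;2;4;19;11m🬀[38;2;5;21;12m[48;2;4;18;11m🬎[38;2;5;21;12m[48;2;4;18;11m🬎[38;2;5;21;12m[48;2;4;18;11m🬎[38;2;5;21;12m[48;2;4;18;11m🬎[0m
[38;2;4;17;11m[48;2;3;14;10m🬂[38;2;4;17;11m[48;2;3;14;10m🬂[38;2;4;17;11m[48;2;3;14;10m🬂[38;2;4;17;11m[48;2;3;14;10m🬂[38;2;4;17;11m[48;2;3;14;10m🬂[38;2;4;17;11m[48;2;3;14;10m🬂[38;2;4;17;11m[48;2;3;14;10m🬂[38;2;4;17;11m[48;2;3;14;10m🬂[38;2;4;17;11m[48;2;3;14;10m🬂[38;2;4;17;11m[48;2;3;14;10m🬂[38;2;4;17;11m[48;2;3;14;10m🬂[38;2;4;17;11m[48;2;3;14;10m🬂[0m
</frame>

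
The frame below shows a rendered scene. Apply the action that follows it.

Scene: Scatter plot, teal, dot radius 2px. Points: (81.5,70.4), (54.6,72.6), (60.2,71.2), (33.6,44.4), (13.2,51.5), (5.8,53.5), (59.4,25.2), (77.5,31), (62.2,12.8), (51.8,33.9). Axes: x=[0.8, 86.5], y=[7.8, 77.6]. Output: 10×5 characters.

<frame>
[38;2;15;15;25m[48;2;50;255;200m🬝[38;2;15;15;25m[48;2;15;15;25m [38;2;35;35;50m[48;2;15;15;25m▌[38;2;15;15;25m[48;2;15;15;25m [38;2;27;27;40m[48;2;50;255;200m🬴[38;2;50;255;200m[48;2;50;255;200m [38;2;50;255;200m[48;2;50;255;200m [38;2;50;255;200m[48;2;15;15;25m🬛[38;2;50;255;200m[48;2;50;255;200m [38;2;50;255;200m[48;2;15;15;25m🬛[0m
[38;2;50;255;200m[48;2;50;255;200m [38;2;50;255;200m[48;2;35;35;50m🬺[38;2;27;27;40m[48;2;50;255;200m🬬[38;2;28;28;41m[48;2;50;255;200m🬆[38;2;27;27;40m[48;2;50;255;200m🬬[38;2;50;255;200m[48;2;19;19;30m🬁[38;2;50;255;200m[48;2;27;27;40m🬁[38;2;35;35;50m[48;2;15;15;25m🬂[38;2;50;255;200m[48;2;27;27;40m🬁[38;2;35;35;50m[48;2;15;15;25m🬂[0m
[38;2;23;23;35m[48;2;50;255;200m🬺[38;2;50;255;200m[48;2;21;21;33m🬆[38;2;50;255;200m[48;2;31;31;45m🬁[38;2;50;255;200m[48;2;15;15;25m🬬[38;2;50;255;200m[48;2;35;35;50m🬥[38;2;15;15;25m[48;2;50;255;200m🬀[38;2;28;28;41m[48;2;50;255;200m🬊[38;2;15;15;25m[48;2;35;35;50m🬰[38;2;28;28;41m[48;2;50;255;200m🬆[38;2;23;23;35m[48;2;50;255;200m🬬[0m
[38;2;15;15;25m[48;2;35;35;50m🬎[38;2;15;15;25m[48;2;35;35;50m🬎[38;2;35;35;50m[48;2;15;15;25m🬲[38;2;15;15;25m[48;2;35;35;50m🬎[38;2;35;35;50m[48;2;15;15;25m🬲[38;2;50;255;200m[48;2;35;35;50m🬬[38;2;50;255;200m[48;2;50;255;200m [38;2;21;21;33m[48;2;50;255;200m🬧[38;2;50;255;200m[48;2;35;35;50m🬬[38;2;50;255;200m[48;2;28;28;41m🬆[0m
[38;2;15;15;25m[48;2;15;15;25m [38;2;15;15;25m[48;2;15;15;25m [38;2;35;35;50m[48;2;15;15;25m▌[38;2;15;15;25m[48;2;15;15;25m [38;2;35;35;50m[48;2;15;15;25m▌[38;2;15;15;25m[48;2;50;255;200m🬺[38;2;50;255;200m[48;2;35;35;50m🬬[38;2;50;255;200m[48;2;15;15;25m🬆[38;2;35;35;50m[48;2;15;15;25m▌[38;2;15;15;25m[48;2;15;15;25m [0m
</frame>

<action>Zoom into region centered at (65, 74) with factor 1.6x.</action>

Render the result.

<frame>
[38;2;15;15;25m[48;2;15;15;25m [38;2;15;15;25m[48;2;15;15;25m [38;2;35;35;50m[48;2;15;15;25m▌[38;2;15;15;25m[48;2;15;15;25m [38;2;35;35;50m[48;2;15;15;25m▌[38;2;15;15;25m[48;2;15;15;25m [38;2;35;35;50m[48;2;15;15;25m▌[38;2;15;15;25m[48;2;15;15;25m [38;2;35;35;50m[48;2;15;15;25m▌[38;2;15;15;25m[48;2;15;15;25m [0m
[38;2;35;35;50m[48;2;15;15;25m🬂[38;2;35;35;50m[48;2;15;15;25m🬂[38;2;31;31;45m[48;2;50;255;200m🬝[38;2;23;23;35m[48;2;50;255;200m🬝[38;2;35;35;50m[48;2;15;15;25m🬕[38;2;35;35;50m[48;2;15;15;25m🬂[38;2;35;35;50m[48;2;15;15;25m🬕[38;2;35;35;50m[48;2;15;15;25m🬂[38;2;35;35;50m[48;2;15;15;25m🬕[38;2;35;35;50m[48;2;15;15;25m🬂[0m
[38;2;15;15;25m[48;2;35;35;50m🬰[38;2;19;19;30m[48;2;50;255;200m🬴[38;2;50;255;200m[48;2;50;255;200m [38;2;50;255;200m[48;2;50;255;200m [38;2;50;255;200m[48;2;15;15;25m🬛[38;2;15;15;25m[48;2;35;35;50m🬰[38;2;31;31;45m[48;2;50;255;200m🬝[38;2;15;15;25m[48;2;50;255;200m🬀[38;2;28;28;41m[48;2;50;255;200m🬊[38;2;15;15;25m[48;2;35;35;50m🬰[0m
[38;2;15;15;25m[48;2;35;35;50m🬎[38;2;15;15;25m[48;2;35;35;50m🬎[38;2;50;255;200m[48;2;31;31;45m🬁[38;2;23;23;35m[48;2;50;255;200m🬺[38;2;35;35;50m[48;2;15;15;25m🬲[38;2;15;15;25m[48;2;35;35;50m🬎[38;2;35;35;50m[48;2;15;15;25m🬲[38;2;50;255;200m[48;2;28;28;41m🬊[38;2;50;255;200m[48;2;27;27;40m🬀[38;2;15;15;25m[48;2;35;35;50m🬎[0m
[38;2;15;15;25m[48;2;15;15;25m [38;2;15;15;25m[48;2;15;15;25m [38;2;35;35;50m[48;2;15;15;25m▌[38;2;15;15;25m[48;2;15;15;25m [38;2;35;35;50m[48;2;15;15;25m▌[38;2;15;15;25m[48;2;15;15;25m [38;2;35;35;50m[48;2;15;15;25m▌[38;2;15;15;25m[48;2;15;15;25m [38;2;35;35;50m[48;2;15;15;25m▌[38;2;15;15;25m[48;2;15;15;25m [0m
</frame>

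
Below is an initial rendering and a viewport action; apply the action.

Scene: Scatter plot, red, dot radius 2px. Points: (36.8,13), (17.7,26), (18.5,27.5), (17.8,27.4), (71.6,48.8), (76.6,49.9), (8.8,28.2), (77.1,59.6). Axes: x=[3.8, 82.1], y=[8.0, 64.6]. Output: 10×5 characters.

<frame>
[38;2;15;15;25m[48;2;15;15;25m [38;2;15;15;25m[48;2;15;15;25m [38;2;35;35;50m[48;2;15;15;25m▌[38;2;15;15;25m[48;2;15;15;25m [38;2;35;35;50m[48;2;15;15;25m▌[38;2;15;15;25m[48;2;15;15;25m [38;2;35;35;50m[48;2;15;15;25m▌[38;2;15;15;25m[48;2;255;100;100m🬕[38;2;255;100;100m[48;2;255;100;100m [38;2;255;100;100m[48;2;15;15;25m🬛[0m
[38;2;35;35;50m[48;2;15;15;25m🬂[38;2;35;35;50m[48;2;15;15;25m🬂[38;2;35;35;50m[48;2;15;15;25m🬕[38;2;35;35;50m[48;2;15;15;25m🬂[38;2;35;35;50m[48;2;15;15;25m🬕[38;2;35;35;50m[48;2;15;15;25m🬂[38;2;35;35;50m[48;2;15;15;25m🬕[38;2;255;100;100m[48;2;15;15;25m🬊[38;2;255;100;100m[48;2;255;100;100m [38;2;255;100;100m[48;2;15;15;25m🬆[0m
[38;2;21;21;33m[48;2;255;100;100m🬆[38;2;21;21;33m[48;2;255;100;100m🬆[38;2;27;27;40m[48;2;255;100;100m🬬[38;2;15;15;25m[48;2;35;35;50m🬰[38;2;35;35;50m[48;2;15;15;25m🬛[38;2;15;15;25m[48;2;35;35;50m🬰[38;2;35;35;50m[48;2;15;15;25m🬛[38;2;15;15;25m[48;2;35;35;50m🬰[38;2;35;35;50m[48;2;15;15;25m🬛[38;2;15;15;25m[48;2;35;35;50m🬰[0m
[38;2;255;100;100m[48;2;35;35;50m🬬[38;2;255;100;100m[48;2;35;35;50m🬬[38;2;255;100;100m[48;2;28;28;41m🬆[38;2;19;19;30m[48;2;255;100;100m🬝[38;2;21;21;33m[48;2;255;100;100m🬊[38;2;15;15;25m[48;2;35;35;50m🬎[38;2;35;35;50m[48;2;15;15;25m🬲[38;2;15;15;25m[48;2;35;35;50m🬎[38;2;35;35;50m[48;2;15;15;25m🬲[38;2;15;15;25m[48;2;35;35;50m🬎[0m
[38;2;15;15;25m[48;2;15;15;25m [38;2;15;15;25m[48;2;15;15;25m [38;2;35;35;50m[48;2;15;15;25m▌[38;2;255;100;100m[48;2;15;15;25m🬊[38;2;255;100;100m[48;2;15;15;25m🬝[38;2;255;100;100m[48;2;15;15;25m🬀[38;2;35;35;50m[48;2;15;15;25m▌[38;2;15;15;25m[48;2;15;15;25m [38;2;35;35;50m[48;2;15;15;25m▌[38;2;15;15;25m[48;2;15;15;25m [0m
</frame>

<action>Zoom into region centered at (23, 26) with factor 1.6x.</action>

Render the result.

<frame>
[38;2;15;15;25m[48;2;15;15;25m [38;2;15;15;25m[48;2;15;15;25m [38;2;35;35;50m[48;2;15;15;25m▌[38;2;15;15;25m[48;2;15;15;25m [38;2;35;35;50m[48;2;15;15;25m▌[38;2;15;15;25m[48;2;15;15;25m [38;2;35;35;50m[48;2;15;15;25m▌[38;2;15;15;25m[48;2;15;15;25m [38;2;35;35;50m[48;2;15;15;25m▌[38;2;15;15;25m[48;2;15;15;25m [0m
[38;2;35;35;50m[48;2;15;15;25m🬂[38;2;28;28;41m[48;2;255;100;100m🬆[38;2;27;27;40m[48;2;255;100;100m🬬[38;2;28;28;41m[48;2;255;100;100m🬆[38;2;27;27;40m[48;2;255;100;100m🬬[38;2;35;35;50m[48;2;15;15;25m🬂[38;2;35;35;50m[48;2;15;15;25m🬕[38;2;35;35;50m[48;2;15;15;25m🬂[38;2;35;35;50m[48;2;15;15;25m🬕[38;2;35;35;50m[48;2;15;15;25m🬂[0m
[38;2;23;23;35m[48;2;255;100;100m🬺[38;2;255;100;100m[48;2;15;15;25m🬬[38;2;255;100;100m[48;2;25;25;37m🬎[38;2;255;100;100m[48;2;255;100;100m [38;2;255;100;100m[48;2;15;15;25m🬝[38;2;15;15;25m[48;2;35;35;50m🬰[38;2;35;35;50m[48;2;15;15;25m🬛[38;2;15;15;25m[48;2;35;35;50m🬰[38;2;35;35;50m[48;2;15;15;25m🬛[38;2;15;15;25m[48;2;35;35;50m🬰[0m
[38;2;15;15;25m[48;2;35;35;50m🬎[38;2;15;15;25m[48;2;35;35;50m🬎[38;2;35;35;50m[48;2;15;15;25m🬲[38;2;23;23;35m[48;2;255;100;100m🬺[38;2;35;35;50m[48;2;15;15;25m🬲[38;2;15;15;25m[48;2;35;35;50m🬎[38;2;27;27;40m[48;2;255;100;100m🬝[38;2;15;15;25m[48;2;255;100;100m🬊[38;2;35;35;50m[48;2;15;15;25m🬲[38;2;15;15;25m[48;2;35;35;50m🬎[0m
[38;2;15;15;25m[48;2;15;15;25m [38;2;15;15;25m[48;2;15;15;25m [38;2;35;35;50m[48;2;15;15;25m▌[38;2;15;15;25m[48;2;15;15;25m [38;2;35;35;50m[48;2;15;15;25m▌[38;2;15;15;25m[48;2;15;15;25m [38;2;255;100;100m[48;2;28;28;41m🬊[38;2;255;100;100m[48;2;15;15;25m🬝[38;2;255;100;100m[48;2;23;23;35m🬀[38;2;15;15;25m[48;2;15;15;25m [0m
</frame>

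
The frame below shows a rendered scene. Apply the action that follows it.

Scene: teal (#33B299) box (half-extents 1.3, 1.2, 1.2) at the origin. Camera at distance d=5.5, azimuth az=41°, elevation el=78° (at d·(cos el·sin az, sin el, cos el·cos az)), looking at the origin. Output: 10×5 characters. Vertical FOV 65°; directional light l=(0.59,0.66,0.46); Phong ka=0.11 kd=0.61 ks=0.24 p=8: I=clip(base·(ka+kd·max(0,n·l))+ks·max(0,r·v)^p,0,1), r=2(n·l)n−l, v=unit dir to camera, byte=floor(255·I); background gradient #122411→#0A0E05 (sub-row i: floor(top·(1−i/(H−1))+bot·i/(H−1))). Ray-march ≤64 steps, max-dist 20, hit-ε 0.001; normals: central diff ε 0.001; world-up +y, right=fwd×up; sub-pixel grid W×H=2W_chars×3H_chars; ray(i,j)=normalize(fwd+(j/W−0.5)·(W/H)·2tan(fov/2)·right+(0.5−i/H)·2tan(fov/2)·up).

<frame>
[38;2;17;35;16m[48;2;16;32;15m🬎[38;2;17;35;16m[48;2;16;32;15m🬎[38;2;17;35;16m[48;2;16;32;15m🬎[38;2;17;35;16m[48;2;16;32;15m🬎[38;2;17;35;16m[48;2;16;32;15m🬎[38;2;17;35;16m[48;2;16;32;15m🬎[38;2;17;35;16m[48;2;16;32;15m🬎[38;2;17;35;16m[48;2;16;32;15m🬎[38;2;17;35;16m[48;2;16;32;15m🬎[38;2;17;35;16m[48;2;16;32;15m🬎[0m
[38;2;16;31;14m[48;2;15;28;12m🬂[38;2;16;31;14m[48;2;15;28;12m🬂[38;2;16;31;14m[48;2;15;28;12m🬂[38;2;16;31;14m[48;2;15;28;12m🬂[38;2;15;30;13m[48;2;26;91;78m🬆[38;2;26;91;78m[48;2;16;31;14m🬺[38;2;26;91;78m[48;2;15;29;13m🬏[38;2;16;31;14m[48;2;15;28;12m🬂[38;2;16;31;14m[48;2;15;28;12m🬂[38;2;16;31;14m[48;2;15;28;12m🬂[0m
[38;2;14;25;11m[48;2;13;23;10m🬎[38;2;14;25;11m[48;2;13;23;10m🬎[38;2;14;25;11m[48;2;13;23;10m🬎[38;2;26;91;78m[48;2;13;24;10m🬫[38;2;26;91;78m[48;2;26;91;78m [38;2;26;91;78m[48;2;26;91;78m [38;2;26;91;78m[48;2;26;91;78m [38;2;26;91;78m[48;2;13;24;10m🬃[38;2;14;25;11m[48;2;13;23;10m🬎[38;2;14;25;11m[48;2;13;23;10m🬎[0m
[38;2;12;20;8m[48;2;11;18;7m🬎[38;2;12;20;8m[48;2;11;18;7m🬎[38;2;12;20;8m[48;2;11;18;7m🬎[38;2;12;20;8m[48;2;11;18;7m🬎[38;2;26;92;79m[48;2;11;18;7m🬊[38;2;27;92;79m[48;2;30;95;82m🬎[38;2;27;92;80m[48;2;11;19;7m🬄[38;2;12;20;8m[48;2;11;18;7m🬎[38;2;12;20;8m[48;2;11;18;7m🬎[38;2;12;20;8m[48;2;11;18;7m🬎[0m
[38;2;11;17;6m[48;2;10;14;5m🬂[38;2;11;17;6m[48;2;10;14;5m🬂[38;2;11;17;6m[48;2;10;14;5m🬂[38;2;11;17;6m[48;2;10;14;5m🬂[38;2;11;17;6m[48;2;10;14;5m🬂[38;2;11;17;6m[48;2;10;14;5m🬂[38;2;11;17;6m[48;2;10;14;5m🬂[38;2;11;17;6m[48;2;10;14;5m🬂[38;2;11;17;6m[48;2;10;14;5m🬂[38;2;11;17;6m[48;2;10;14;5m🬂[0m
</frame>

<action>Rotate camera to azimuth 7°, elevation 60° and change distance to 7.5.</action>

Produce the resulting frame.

<frame>
[38;2;17;35;16m[48;2;16;32;15m🬎[38;2;17;35;16m[48;2;16;32;15m🬎[38;2;17;35;16m[48;2;16;32;15m🬎[38;2;17;35;16m[48;2;16;32;15m🬎[38;2;17;35;16m[48;2;16;32;15m🬎[38;2;17;35;16m[48;2;16;32;15m🬎[38;2;17;35;16m[48;2;16;32;15m🬎[38;2;17;35;16m[48;2;16;32;15m🬎[38;2;17;35;16m[48;2;16;32;15m🬎[38;2;17;35;16m[48;2;16;32;15m🬎[0m
[38;2;16;31;14m[48;2;15;28;12m🬂[38;2;16;31;14m[48;2;15;28;12m🬂[38;2;16;31;14m[48;2;15;28;12m🬂[38;2;16;31;14m[48;2;15;28;12m🬂[38;2;15;30;13m[48;2;26;91;78m🬎[38;2;15;30;13m[48;2;26;91;78m🬎[38;2;26;91;78m[48;2;15;29;13m🬏[38;2;16;31;14m[48;2;15;28;12m🬂[38;2;16;31;14m[48;2;15;28;12m🬂[38;2;16;31;14m[48;2;15;28;12m🬂[0m
[38;2;14;25;11m[48;2;13;23;10m🬎[38;2;14;25;11m[48;2;13;23;10m🬎[38;2;14;25;11m[48;2;13;23;10m🬎[38;2;14;25;11m[48;2;13;23;10m🬎[38;2;26;91;78m[48;2;26;91;78m [38;2;26;91;78m[48;2;26;91;78m [38;2;26;91;78m[48;2;13;24;10m▌[38;2;14;25;11m[48;2;13;23;10m🬎[38;2;14;25;11m[48;2;13;23;10m🬎[38;2;14;25;11m[48;2;13;23;10m🬎[0m
[38;2;12;20;8m[48;2;11;18;7m🬎[38;2;12;20;8m[48;2;11;18;7m🬎[38;2;12;20;8m[48;2;11;18;7m🬎[38;2;12;20;8m[48;2;11;18;7m🬎[38;2;19;69;59m[48;2;11;19;7m🬂[38;2;19;69;59m[48;2;11;18;7m🬊[38;2;19;69;59m[48;2;11;19;7m🬀[38;2;12;20;8m[48;2;11;18;7m🬎[38;2;12;20;8m[48;2;11;18;7m🬎[38;2;12;20;8m[48;2;11;18;7m🬎[0m
[38;2;11;17;6m[48;2;10;14;5m🬂[38;2;11;17;6m[48;2;10;14;5m🬂[38;2;11;17;6m[48;2;10;14;5m🬂[38;2;11;17;6m[48;2;10;14;5m🬂[38;2;11;17;6m[48;2;10;14;5m🬂[38;2;11;17;6m[48;2;10;14;5m🬂[38;2;11;17;6m[48;2;10;14;5m🬂[38;2;11;17;6m[48;2;10;14;5m🬂[38;2;11;17;6m[48;2;10;14;5m🬂[38;2;11;17;6m[48;2;10;14;5m🬂[0m
</frame>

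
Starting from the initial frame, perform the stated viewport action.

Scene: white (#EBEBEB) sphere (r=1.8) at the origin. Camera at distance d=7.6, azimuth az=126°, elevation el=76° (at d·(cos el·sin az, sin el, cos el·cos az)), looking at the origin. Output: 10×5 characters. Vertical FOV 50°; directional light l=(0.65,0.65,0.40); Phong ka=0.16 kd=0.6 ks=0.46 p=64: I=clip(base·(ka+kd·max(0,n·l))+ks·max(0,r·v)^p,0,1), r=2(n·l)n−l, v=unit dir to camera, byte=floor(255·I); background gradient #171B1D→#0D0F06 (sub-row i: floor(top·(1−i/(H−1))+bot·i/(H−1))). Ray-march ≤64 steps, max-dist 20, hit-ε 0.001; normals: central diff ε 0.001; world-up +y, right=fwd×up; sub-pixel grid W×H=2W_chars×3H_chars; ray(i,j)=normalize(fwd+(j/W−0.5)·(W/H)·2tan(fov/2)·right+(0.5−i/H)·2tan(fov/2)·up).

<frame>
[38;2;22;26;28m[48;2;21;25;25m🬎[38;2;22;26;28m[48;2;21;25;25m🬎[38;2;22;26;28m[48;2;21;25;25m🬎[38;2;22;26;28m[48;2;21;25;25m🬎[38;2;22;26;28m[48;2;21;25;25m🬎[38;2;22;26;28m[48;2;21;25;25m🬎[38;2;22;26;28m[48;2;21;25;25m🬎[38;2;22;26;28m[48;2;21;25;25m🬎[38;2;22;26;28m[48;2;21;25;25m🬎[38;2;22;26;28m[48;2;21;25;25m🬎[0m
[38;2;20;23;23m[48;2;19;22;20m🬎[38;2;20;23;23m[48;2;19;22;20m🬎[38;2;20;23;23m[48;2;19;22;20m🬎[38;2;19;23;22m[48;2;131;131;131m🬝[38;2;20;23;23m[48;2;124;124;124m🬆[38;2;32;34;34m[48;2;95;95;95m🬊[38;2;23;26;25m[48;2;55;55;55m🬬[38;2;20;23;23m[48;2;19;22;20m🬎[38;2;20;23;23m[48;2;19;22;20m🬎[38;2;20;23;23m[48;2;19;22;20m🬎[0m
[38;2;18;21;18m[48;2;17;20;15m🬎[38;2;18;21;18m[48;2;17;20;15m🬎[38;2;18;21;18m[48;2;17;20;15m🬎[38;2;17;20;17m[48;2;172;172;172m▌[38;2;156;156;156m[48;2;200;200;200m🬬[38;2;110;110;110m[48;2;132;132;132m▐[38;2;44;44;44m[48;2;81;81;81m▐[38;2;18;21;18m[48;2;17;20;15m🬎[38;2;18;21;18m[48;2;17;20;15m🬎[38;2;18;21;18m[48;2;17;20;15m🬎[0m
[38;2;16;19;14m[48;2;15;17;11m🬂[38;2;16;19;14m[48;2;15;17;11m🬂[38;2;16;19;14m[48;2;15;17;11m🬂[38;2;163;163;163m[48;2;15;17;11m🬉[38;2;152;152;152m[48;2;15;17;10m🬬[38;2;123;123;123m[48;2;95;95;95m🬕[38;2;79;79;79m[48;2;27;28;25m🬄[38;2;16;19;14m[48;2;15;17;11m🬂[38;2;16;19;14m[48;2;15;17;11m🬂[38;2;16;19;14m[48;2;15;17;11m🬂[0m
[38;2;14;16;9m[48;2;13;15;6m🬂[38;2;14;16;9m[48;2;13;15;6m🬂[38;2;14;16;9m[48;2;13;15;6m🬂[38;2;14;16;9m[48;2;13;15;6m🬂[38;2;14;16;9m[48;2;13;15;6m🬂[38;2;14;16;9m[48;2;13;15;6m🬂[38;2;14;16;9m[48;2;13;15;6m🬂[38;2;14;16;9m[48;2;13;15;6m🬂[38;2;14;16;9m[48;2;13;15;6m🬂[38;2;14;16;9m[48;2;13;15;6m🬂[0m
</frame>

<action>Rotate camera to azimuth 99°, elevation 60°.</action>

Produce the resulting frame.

<frame>
[38;2;22;26;28m[48;2;21;25;25m🬎[38;2;22;26;28m[48;2;21;25;25m🬎[38;2;22;26;28m[48;2;21;25;25m🬎[38;2;22;26;28m[48;2;21;25;25m🬎[38;2;22;26;28m[48;2;21;25;25m🬎[38;2;22;26;28m[48;2;21;25;25m🬎[38;2;22;26;28m[48;2;21;25;25m🬎[38;2;22;26;28m[48;2;21;25;25m🬎[38;2;22;26;28m[48;2;21;25;25m🬎[38;2;22;26;28m[48;2;21;25;25m🬎[0m
[38;2;20;23;23m[48;2;19;22;20m🬎[38;2;20;23;23m[48;2;19;22;20m🬎[38;2;20;23;23m[48;2;19;22;20m🬎[38;2;19;23;22m[48;2;112;112;112m🬝[38;2;20;23;23m[48;2;126;126;126m🬆[38;2;36;39;39m[48;2;108;108;108m🬊[38;2;23;26;25m[48;2;79;79;79m🬬[38;2;20;23;23m[48;2;19;22;20m🬎[38;2;20;23;23m[48;2;19;22;20m🬎[38;2;20;23;23m[48;2;19;22;20m🬎[0m
[38;2;18;21;18m[48;2;17;20;15m🬎[38;2;18;21;18m[48;2;17;20;15m🬎[38;2;18;21;18m[48;2;17;20;15m🬎[38;2;17;20;17m[48;2;167;167;167m▌[38;2;166;166;166m[48;2;255;255;255m🬝[38;2;136;136;136m[48;2;152;152;152m▐[38;2;76;76;76m[48;2;112;112;112m▐[38;2;18;21;18m[48;2;17;20;15m🬎[38;2;18;21;18m[48;2;17;20;15m🬎[38;2;18;21;18m[48;2;17;20;15m🬎[0m
[38;2;16;19;14m[48;2;15;17;11m🬂[38;2;16;19;14m[48;2;15;17;11m🬂[38;2;16;19;14m[48;2;15;17;11m🬂[38;2;157;157;157m[48;2;15;17;11m🬉[38;2;163;163;163m[48;2;15;17;10m🬬[38;2;147;147;147m[48;2;119;119;119m🬎[38;2;101;101;101m[48;2;23;24;20m🬆[38;2;16;19;14m[48;2;15;17;11m🬂[38;2;16;19;14m[48;2;15;17;11m🬂[38;2;16;19;14m[48;2;15;17;11m🬂[0m
[38;2;14;16;9m[48;2;13;15;6m🬂[38;2;14;16;9m[48;2;13;15;6m🬂[38;2;14;16;9m[48;2;13;15;6m🬂[38;2;14;16;9m[48;2;13;15;6m🬂[38;2;14;16;9m[48;2;13;15;6m🬂[38;2;14;16;9m[48;2;13;15;6m🬂[38;2;14;16;9m[48;2;13;15;6m🬂[38;2;14;16;9m[48;2;13;15;6m🬂[38;2;14;16;9m[48;2;13;15;6m🬂[38;2;14;16;9m[48;2;13;15;6m🬂[0m
</frame>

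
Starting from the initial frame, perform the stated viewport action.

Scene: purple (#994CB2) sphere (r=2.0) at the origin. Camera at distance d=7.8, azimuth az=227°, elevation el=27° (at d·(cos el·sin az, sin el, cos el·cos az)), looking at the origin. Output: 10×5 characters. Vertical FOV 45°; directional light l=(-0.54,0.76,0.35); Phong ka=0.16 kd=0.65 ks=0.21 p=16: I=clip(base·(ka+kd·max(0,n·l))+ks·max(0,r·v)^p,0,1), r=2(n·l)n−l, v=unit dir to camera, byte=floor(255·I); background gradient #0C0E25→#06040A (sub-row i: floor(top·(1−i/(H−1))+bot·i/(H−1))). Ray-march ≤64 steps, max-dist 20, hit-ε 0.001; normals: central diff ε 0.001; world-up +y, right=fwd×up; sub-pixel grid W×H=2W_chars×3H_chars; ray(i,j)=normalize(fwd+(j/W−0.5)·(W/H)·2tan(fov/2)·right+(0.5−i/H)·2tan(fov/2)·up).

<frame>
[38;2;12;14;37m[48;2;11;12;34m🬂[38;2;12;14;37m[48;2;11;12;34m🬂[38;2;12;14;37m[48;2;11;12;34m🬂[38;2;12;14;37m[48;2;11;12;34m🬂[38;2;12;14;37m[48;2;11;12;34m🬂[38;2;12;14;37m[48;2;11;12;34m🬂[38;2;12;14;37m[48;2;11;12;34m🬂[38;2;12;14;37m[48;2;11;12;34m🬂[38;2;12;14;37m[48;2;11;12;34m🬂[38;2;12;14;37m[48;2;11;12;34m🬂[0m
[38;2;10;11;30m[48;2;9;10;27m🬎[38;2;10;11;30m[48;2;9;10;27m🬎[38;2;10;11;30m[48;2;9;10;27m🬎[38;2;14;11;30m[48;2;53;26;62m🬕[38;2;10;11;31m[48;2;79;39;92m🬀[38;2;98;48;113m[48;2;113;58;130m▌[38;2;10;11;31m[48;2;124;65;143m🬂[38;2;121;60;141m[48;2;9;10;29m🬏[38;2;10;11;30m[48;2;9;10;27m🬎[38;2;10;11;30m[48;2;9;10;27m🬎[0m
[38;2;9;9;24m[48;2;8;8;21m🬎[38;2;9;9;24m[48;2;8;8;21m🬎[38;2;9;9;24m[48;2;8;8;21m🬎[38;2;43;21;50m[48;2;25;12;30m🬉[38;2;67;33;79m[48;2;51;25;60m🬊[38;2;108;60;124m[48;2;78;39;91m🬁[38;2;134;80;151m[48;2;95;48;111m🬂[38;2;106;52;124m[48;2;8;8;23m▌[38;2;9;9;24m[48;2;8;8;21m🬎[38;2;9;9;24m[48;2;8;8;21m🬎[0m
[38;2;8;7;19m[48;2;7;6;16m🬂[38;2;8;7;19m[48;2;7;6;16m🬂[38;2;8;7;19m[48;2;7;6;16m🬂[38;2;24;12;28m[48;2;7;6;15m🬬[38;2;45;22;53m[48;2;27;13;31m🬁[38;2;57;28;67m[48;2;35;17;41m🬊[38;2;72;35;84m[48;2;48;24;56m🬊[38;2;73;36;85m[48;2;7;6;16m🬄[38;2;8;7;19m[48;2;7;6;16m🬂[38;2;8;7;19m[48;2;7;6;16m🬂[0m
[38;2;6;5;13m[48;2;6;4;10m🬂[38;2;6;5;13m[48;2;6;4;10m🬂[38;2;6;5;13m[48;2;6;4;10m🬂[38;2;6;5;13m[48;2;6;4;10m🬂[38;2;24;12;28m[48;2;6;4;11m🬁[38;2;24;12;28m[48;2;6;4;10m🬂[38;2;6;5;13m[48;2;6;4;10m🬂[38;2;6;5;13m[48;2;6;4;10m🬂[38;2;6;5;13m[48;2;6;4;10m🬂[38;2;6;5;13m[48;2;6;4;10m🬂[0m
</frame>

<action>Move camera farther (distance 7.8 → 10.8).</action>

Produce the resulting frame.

<frame>
[38;2;12;14;37m[48;2;11;12;34m🬂[38;2;12;14;37m[48;2;11;12;34m🬂[38;2;12;14;37m[48;2;11;12;34m🬂[38;2;12;14;37m[48;2;11;12;34m🬂[38;2;12;14;37m[48;2;11;12;34m🬂[38;2;12;14;37m[48;2;11;12;34m🬂[38;2;12;14;37m[48;2;11;12;34m🬂[38;2;12;14;37m[48;2;11;12;34m🬂[38;2;12;14;37m[48;2;11;12;34m🬂[38;2;12;14;37m[48;2;11;12;34m🬂[0m
[38;2;10;11;30m[48;2;9;10;27m🬎[38;2;10;11;30m[48;2;9;10;27m🬎[38;2;10;11;30m[48;2;9;10;27m🬎[38;2;10;11;30m[48;2;9;10;27m🬎[38;2;10;11;30m[48;2;68;33;79m🬎[38;2;10;11;30m[48;2;107;53;124m🬎[38;2;122;61;143m[48;2;9;10;29m🬏[38;2;10;11;30m[48;2;9;10;27m🬎[38;2;10;11;30m[48;2;9;10;27m🬎[38;2;10;11;30m[48;2;9;10;27m🬎[0m
[38;2;9;9;24m[48;2;8;8;21m🬎[38;2;9;9;24m[48;2;8;8;21m🬎[38;2;9;9;24m[48;2;8;8;21m🬎[38;2;24;12;28m[48;2;8;8;23m▐[38;2;62;31;73m[48;2;38;18;45m🬊[38;2;143;90;160m[48;2;82;41;95m🬁[38;2;115;58;134m[48;2;91;45;106m🬎[38;2;9;9;24m[48;2;8;8;21m🬎[38;2;9;9;24m[48;2;8;8;21m🬎[38;2;9;9;24m[48;2;8;8;21m🬎[0m
[38;2;8;7;19m[48;2;7;6;16m🬂[38;2;8;7;19m[48;2;7;6;16m🬂[38;2;8;7;19m[48;2;7;6;16m🬂[38;2;24;12;28m[48;2;7;6;16m🬁[38;2;25;12;29m[48;2;7;6;15m🬎[38;2;47;23;55m[48;2;12;8;19m🬊[38;2;59;29;69m[48;2;7;6;15m🬆[38;2;8;7;19m[48;2;7;6;16m🬂[38;2;8;7;19m[48;2;7;6;16m🬂[38;2;8;7;19m[48;2;7;6;16m🬂[0m
[38;2;6;5;13m[48;2;6;4;10m🬂[38;2;6;5;13m[48;2;6;4;10m🬂[38;2;6;5;13m[48;2;6;4;10m🬂[38;2;6;5;13m[48;2;6;4;10m🬂[38;2;6;5;13m[48;2;6;4;10m🬂[38;2;6;5;13m[48;2;6;4;10m🬂[38;2;6;5;13m[48;2;6;4;10m🬂[38;2;6;5;13m[48;2;6;4;10m🬂[38;2;6;5;13m[48;2;6;4;10m🬂[38;2;6;5;13m[48;2;6;4;10m🬂[0m
</frame>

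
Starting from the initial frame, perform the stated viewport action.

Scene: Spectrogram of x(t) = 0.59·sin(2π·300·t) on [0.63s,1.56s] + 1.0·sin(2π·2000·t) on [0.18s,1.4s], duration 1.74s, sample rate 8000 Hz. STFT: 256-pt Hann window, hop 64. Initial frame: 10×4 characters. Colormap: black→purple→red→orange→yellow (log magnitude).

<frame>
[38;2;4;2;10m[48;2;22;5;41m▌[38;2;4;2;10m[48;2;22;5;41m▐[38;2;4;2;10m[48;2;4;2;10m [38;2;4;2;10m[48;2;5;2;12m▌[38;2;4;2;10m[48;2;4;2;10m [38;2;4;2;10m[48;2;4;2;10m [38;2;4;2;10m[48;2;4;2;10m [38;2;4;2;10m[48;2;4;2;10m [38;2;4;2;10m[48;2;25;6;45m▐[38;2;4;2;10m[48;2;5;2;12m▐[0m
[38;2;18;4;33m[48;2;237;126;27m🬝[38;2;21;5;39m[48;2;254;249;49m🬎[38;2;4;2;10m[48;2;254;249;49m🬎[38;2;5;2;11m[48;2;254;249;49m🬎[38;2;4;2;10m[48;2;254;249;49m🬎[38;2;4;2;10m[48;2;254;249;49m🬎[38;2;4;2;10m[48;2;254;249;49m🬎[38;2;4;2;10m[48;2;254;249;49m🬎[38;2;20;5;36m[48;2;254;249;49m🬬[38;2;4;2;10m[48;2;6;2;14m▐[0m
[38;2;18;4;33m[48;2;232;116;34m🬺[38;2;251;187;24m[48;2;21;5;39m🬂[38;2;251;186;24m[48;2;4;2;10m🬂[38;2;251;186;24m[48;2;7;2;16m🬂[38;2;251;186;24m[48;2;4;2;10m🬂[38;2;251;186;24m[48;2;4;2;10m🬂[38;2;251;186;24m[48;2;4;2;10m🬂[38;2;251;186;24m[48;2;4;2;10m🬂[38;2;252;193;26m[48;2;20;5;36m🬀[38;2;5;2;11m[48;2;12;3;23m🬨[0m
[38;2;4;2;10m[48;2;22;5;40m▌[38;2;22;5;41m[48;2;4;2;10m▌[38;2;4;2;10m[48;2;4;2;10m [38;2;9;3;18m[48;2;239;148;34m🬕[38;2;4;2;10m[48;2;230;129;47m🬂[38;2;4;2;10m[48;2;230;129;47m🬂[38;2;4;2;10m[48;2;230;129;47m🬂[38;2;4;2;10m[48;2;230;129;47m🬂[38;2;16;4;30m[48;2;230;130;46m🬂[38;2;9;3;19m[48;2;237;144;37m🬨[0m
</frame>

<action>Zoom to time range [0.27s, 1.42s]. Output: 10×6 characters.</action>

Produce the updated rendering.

<frame>
[38;2;4;2;10m[48;2;4;2;10m [38;2;4;2;10m[48;2;4;2;10m [38;2;4;2;10m[48;2;4;2;10m [38;2;5;2;12m[48;2;4;2;10m▌[38;2;4;2;10m[48;2;4;2;10m [38;2;4;2;10m[48;2;4;2;10m [38;2;4;2;10m[48;2;4;2;10m [38;2;4;2;10m[48;2;4;2;10m [38;2;4;2;10m[48;2;4;2;10m [38;2;4;2;10m[48;2;10;3;21m▌[0m
[38;2;4;2;10m[48;2;4;2;10m [38;2;4;2;10m[48;2;4;2;10m [38;2;4;2;10m[48;2;4;2;10m [38;2;4;2;10m[48;2;5;2;12m▐[38;2;4;2;10m[48;2;4;2;10m [38;2;4;2;10m[48;2;4;2;10m [38;2;4;2;10m[48;2;4;2;10m [38;2;4;2;10m[48;2;4;2;10m [38;2;4;2;10m[48;2;4;2;10m [38;2;4;2;10m[48;2;13;3;25m▌[0m
[38;2;4;2;10m[48;2;254;249;49m🬎[38;2;4;2;10m[48;2;254;249;49m🬎[38;2;4;2;10m[48;2;254;249;49m🬎[38;2;5;2;11m[48;2;254;249;49m🬎[38;2;4;2;10m[48;2;254;249;49m🬎[38;2;4;2;10m[48;2;254;249;49m🬎[38;2;4;2;10m[48;2;254;249;49m🬎[38;2;4;2;10m[48;2;254;249;49m🬎[38;2;4;2;10m[48;2;254;249;49m🬎[38;2;14;4;27m[48;2;254;249;49m🬎[0m
[38;2;251;186;24m[48;2;4;2;10m🬂[38;2;251;186;24m[48;2;4;2;10m🬂[38;2;251;186;24m[48;2;4;2;10m🬂[38;2;251;186;24m[48;2;6;2;14m🬂[38;2;251;186;24m[48;2;4;2;10m🬂[38;2;251;186;24m[48;2;4;2;10m🬂[38;2;251;186;24m[48;2;4;2;10m🬂[38;2;251;186;24m[48;2;4;2;10m🬂[38;2;251;186;24m[48;2;4;2;10m🬂[38;2;251;188;25m[48;2;14;4;27m🬂[0m
[38;2;4;2;10m[48;2;4;2;10m [38;2;4;2;10m[48;2;4;2;10m [38;2;4;2;10m[48;2;4;2;10m [38;2;6;2;13m[48;2;20;5;38m🬨[38;2;4;2;10m[48;2;4;2;10m [38;2;4;2;10m[48;2;4;2;10m [38;2;4;2;10m[48;2;4;2;10m [38;2;4;2;10m[48;2;4;2;10m [38;2;4;2;10m[48;2;4;2;10m [38;2;4;2;10m[48;2;13;3;25m▌[0m
[38;2;4;2;10m[48;2;4;2;10m [38;2;4;2;10m[48;2;4;2;10m [38;2;4;2;10m[48;2;4;2;10m [38;2;29;6;52m[48;2;225;142;44m🬡[38;2;18;4;34m[48;2;252;191;26m🬰[38;2;18;4;34m[48;2;252;191;26m🬰[38;2;18;4;34m[48;2;252;191;26m🬰[38;2;18;4;34m[48;2;252;191;26m🬰[38;2;18;4;34m[48;2;252;191;26m🬰[38;2;20;5;38m[48;2;252;191;26m🬰[0m
</frame>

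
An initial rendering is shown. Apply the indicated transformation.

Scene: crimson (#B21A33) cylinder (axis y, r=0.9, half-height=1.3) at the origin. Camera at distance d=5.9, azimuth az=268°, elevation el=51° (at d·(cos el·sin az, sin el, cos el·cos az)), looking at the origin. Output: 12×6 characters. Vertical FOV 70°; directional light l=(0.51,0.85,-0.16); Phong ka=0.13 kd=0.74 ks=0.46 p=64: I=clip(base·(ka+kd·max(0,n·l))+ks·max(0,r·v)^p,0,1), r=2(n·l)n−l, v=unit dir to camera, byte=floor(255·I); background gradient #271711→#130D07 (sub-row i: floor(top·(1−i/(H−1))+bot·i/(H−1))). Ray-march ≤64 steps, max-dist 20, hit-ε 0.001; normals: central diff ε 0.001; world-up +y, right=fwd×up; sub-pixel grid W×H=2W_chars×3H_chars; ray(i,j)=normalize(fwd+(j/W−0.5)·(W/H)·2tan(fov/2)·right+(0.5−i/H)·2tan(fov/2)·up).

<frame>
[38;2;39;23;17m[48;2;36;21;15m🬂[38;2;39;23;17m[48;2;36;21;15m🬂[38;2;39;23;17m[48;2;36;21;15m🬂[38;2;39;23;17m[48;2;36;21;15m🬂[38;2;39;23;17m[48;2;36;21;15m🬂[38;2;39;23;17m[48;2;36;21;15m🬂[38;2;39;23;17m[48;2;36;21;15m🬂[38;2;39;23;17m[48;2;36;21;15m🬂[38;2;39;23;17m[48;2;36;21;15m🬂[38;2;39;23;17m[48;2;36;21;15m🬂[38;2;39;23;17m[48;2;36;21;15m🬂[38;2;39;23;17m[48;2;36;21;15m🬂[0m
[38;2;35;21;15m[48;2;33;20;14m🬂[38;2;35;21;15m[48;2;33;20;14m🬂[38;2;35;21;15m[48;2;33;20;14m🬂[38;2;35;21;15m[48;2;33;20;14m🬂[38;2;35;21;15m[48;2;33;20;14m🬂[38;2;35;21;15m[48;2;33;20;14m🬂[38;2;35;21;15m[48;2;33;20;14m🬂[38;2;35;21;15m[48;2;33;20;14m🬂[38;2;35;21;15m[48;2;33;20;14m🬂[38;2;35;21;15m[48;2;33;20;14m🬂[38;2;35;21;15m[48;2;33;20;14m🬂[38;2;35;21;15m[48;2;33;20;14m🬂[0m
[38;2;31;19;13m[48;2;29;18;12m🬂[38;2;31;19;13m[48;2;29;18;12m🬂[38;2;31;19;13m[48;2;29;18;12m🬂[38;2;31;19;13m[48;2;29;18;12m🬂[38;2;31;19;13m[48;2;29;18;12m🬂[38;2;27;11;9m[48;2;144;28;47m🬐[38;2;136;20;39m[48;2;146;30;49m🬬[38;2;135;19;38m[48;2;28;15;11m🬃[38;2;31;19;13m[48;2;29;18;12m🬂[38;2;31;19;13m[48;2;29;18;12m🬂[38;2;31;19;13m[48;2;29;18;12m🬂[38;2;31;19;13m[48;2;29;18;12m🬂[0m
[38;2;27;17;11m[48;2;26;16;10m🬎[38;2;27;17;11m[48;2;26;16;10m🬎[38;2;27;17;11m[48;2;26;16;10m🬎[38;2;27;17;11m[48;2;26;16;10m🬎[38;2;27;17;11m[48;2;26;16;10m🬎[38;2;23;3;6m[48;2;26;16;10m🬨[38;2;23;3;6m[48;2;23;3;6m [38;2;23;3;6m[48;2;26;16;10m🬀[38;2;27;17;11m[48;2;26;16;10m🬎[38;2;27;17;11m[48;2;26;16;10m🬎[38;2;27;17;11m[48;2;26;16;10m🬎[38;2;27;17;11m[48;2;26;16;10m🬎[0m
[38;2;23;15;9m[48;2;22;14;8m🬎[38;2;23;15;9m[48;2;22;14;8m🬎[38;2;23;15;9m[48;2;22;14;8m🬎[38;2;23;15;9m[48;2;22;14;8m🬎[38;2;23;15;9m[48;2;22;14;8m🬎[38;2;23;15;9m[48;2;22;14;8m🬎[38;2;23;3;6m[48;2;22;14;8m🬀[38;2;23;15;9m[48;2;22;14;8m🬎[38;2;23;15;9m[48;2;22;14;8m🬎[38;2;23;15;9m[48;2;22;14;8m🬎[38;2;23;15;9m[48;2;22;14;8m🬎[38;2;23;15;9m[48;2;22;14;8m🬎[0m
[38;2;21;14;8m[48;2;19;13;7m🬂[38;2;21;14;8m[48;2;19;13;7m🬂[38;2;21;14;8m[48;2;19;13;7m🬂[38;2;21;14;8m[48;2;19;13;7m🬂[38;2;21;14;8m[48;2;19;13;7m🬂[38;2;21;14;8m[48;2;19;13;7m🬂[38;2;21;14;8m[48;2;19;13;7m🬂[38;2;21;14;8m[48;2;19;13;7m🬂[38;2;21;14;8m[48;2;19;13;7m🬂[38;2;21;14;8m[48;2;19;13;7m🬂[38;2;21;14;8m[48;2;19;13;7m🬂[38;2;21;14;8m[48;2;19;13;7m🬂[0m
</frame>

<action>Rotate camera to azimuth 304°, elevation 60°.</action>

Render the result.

<frame>
[38;2;39;23;17m[48;2;36;21;15m🬂[38;2;39;23;17m[48;2;36;21;15m🬂[38;2;39;23;17m[48;2;36;21;15m🬂[38;2;39;23;17m[48;2;36;21;15m🬂[38;2;39;23;17m[48;2;36;21;15m🬂[38;2;39;23;17m[48;2;36;21;15m🬂[38;2;39;23;17m[48;2;36;21;15m🬂[38;2;39;23;17m[48;2;36;21;15m🬂[38;2;39;23;17m[48;2;36;21;15m🬂[38;2;39;23;17m[48;2;36;21;15m🬂[38;2;39;23;17m[48;2;36;21;15m🬂[38;2;39;23;17m[48;2;36;21;15m🬂[0m
[38;2;35;21;15m[48;2;33;20;14m🬂[38;2;35;21;15m[48;2;33;20;14m🬂[38;2;35;21;15m[48;2;33;20;14m🬂[38;2;35;21;15m[48;2;33;20;14m🬂[38;2;35;21;15m[48;2;33;20;14m🬂[38;2;35;21;15m[48;2;33;20;14m🬂[38;2;35;21;15m[48;2;33;20;14m🬂[38;2;35;21;15m[48;2;33;20;14m🬂[38;2;35;21;15m[48;2;33;20;14m🬂[38;2;35;21;15m[48;2;33;20;14m🬂[38;2;35;21;15m[48;2;33;20;14m🬂[38;2;35;21;15m[48;2;33;20;14m🬂[0m
[38;2;31;19;13m[48;2;29;18;12m🬂[38;2;31;19;13m[48;2;29;18;12m🬂[38;2;31;19;13m[48;2;29;18;12m🬂[38;2;31;19;13m[48;2;29;18;12m🬂[38;2;31;19;13m[48;2;29;18;12m🬂[38;2;31;19;13m[48;2;146;30;49m🬀[38;2;172;57;76m[48;2;227;111;130m🬕[38;2;237;130;149m[48;2;30;18;12m🬓[38;2;31;19;13m[48;2;29;18;12m🬂[38;2;31;19;13m[48;2;29;18;12m🬂[38;2;31;19;13m[48;2;29;18;12m🬂[38;2;31;19;13m[48;2;29;18;12m🬂[0m
[38;2;27;17;11m[48;2;26;16;10m🬎[38;2;27;17;11m[48;2;26;16;10m🬎[38;2;27;17;11m[48;2;26;16;10m🬎[38;2;27;17;11m[48;2;26;16;10m🬎[38;2;27;17;11m[48;2;26;16;10m🬎[38;2;24;8;7m[48;2;162;46;65m🬺[38;2;230;118;137m[48;2;23;3;6m🬂[38;2;23;3;6m[48;2;26;16;10m🬀[38;2;27;17;11m[48;2;26;16;10m🬎[38;2;27;17;11m[48;2;26;16;10m🬎[38;2;27;17;11m[48;2;26;16;10m🬎[38;2;27;17;11m[48;2;26;16;10m🬎[0m
[38;2;23;15;9m[48;2;22;14;8m🬎[38;2;23;15;9m[48;2;22;14;8m🬎[38;2;23;15;9m[48;2;22;14;8m🬎[38;2;23;15;9m[48;2;22;14;8m🬎[38;2;23;15;9m[48;2;22;14;8m🬎[38;2;23;15;9m[48;2;22;14;8m🬎[38;2;23;15;9m[48;2;22;14;8m🬎[38;2;23;15;9m[48;2;22;14;8m🬎[38;2;23;15;9m[48;2;22;14;8m🬎[38;2;23;15;9m[48;2;22;14;8m🬎[38;2;23;15;9m[48;2;22;14;8m🬎[38;2;23;15;9m[48;2;22;14;8m🬎[0m
[38;2;21;14;8m[48;2;19;13;7m🬂[38;2;21;14;8m[48;2;19;13;7m🬂[38;2;21;14;8m[48;2;19;13;7m🬂[38;2;21;14;8m[48;2;19;13;7m🬂[38;2;21;14;8m[48;2;19;13;7m🬂[38;2;21;14;8m[48;2;19;13;7m🬂[38;2;21;14;8m[48;2;19;13;7m🬂[38;2;21;14;8m[48;2;19;13;7m🬂[38;2;21;14;8m[48;2;19;13;7m🬂[38;2;21;14;8m[48;2;19;13;7m🬂[38;2;21;14;8m[48;2;19;13;7m🬂[38;2;21;14;8m[48;2;19;13;7m🬂[0m
</frame>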